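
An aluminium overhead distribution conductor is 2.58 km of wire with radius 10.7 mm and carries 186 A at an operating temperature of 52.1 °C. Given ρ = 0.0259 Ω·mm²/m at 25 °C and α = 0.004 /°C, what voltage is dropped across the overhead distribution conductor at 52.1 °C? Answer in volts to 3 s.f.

38.3 V

ρ = 0.0259 Ω·mm²/m = 2.59×10^-8 Ω·m
A = πr² = π(1.0700e-02 m)² = 3.597e-04 m²
R₍25₎ = ρL/A = (2.59×10^-8)(2580)/(3.597e-04) = 0.1858 Ω
R₍52.1₎ = R₍25₎(1 + αΔT) = 0.1858 × (1 + 0.004×27.1) = 0.2059 Ω
V = IR = 186 × 0.2059 = 38.3 V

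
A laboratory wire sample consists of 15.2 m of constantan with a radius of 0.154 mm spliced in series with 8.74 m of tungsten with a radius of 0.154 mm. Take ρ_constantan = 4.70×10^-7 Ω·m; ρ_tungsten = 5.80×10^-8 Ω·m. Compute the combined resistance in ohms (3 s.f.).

Segment 1: A = πr² = π(1.5400e-04 m)² = 7.451e-08 m²
R₁ = ρL/A = (4.70×10^-7)(15.2)/(7.451e-08) = 95.88 Ω
R₂ = (5.80×10^-8)(8.74)/(7.451e-08) = 6.804 Ω
R = R₁ + R₂ = 103 Ω

103 Ω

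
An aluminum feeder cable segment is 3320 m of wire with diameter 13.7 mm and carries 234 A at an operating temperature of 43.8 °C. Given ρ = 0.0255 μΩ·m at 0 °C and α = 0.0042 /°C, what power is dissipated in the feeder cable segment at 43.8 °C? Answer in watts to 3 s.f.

ρ = 0.0255 μΩ·m = 2.55×10^-8 Ω·m
A = π(d/2)² = π(6.8500e-03 m)² = 1.474e-04 m²
R₍0₎ = ρL/A = (2.55×10^-8)(3320)/(1.474e-04) = 0.5743 Ω
R₍43.8₎ = R₍0₎(1 + αΔT) = 0.5743 × (1 + 0.0042×43.8) = 0.68 Ω
P = I²R = (234)² × 0.68 = 37200 W

37200 W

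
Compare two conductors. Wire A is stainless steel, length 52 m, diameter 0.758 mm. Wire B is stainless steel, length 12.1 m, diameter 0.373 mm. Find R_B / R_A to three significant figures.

0.961

R ∝ ρL/d², so R_B/R_A = (L_B/L_A) × (d_A/d_B)²
= (12.1/52) × (0.758/0.373)² = 0.961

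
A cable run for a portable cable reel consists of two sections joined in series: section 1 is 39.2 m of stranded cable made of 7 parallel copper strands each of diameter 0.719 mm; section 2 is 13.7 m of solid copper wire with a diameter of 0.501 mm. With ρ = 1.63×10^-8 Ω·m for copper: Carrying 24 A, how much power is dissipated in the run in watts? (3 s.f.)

782 W

Section 1: A_strand = π(3.5950e-04)² = 4.060e-07 m²; R₁ = ρL/(N·A_s) = (1.63×10^-8)(39.2)/(7×4.060e-07) = 0.2248 Ω
Section 2: A = π(d/2)² = π(2.5050e-04 m)² = 1.971e-07 m²
R₂ = (1.63×10^-8)(13.7)/(1.971e-07) = 1.133 Ω
R = R₁ + R₂ = 1.358 Ω
P = I²R = (24)² × 1.358 = 782 W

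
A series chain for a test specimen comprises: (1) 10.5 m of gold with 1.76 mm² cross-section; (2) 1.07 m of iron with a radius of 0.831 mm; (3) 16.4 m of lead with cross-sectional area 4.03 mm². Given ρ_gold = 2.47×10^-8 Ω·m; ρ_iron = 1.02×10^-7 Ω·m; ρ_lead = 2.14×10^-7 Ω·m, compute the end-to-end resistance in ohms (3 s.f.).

Seg 1: A = 1.76 mm² = 1.760e-06 m²
R_1 = (2.47×10^-8)(10.5)/(1.760e-06) = 0.1474 Ω
Seg 2: A = πr² = π(8.3100e-04 m)² = 2.169e-06 m²
R_2 = (1.02×10^-7)(1.07)/(2.169e-06) = 0.05031 Ω
Seg 3: A = 4.03 mm² = 4.030e-06 m²
R_3 = (2.14×10^-7)(16.4)/(4.030e-06) = 0.8709 Ω
R_total = R_1 + R_2 + R_3 = 1.07 Ω

1.07 Ω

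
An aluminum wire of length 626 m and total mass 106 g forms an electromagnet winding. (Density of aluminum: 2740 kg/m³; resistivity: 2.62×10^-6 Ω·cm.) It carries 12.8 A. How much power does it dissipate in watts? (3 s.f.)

43500 W

ρ = 2.62×10^-6 Ω·cm = 2.62×10^-8 Ω·m
A = m/(density·L) = 0.106/(2740×626) = 6.1799e-08 m²
R = ρL/A = (2.62×10^-8)(626)/(6.1799e-08) = 265.4 Ω
P = I²R = (12.8)² × 265.4 = 43500 W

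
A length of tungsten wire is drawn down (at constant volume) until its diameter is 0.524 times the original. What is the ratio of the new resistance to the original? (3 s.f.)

13.3

Volume constant ⇒ L' = L/r² with r = 0.524. R' = ρL'/A' = ρ(L/r²)/(πr²d₀²/4) = R/r⁴.
Factor = 13.3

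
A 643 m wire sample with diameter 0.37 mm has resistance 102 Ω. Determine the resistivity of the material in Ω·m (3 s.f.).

1.71×10^-8 Ω·m

A = π(d/2)² = π(1.8500e-04 m)² = 1.075e-07 m²
ρ = RA/L = (102)(1.075e-07)/(643) = 1.71×10^-8 Ω·m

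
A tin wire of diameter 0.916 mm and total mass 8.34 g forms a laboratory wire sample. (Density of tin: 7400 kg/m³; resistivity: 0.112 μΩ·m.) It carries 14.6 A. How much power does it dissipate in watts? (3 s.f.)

ρ = 0.112 μΩ·m = 1.12×10^-7 Ω·m
A = π(d/2)² = π(4.5800e-04 m)² = 6.5899e-07 m²
L = m/(density·A) = 0.00834/(7400×6.5899e-07) = 1.71 m
R = ρL/A = (1.12×10^-7)(1.71)/(6.5899e-07) = 0.2907 Ω
P = I²R = (14.6)² × 0.2907 = 62.0 W

62.0 W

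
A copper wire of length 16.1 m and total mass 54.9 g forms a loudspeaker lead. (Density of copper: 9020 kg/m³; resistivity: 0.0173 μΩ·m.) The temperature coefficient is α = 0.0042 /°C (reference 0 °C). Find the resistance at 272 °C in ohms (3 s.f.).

ρ = 0.0173 μΩ·m = 1.73×10^-8 Ω·m
A = m/(density·L) = 0.0549/(9020×16.1) = 3.7804e-07 m²
R = ρL/A = (1.73×10^-8)(16.1)/(3.7804e-07) = 0.7368 Ω
R(272 °C) = 0.7368 × (1 + 0.0042×272) = 1.58 Ω

1.58 Ω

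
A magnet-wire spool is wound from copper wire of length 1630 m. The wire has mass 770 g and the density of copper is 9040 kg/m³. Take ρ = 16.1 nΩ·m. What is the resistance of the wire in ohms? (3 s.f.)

ρ = 16.1 nΩ·m = 1.61×10^-8 Ω·m
A = m/(density·L) = 0.77/(9040×1630) = 5.2256e-08 m²
R = ρL/A = (1.61×10^-8)(1630)/(5.2256e-08) = 502 Ω

502 Ω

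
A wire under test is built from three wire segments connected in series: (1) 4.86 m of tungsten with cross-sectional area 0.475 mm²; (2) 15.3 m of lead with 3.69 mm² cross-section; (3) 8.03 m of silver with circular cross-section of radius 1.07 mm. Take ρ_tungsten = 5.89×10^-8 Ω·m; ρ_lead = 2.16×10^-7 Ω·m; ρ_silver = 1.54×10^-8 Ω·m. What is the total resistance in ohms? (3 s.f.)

1.53 Ω

Seg 1: A = 0.475 mm² = 4.750e-07 m²
R_1 = (5.89×10^-8)(4.86)/(4.750e-07) = 0.6026 Ω
Seg 2: A = 3.69 mm² = 3.690e-06 m²
R_2 = (2.16×10^-7)(15.3)/(3.690e-06) = 0.8956 Ω
Seg 3: A = πr² = π(1.0700e-03 m)² = 3.597e-06 m²
R_3 = (1.54×10^-8)(8.03)/(3.597e-06) = 0.03438 Ω
R_total = R_1 + R_2 + R_3 = 1.53 Ω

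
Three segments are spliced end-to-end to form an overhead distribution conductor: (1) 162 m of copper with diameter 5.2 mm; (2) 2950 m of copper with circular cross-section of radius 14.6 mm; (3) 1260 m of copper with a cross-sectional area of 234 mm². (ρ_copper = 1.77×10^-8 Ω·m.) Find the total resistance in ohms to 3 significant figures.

0.308 Ω

Seg 1: A = π(d/2)² = π(2.6000e-03 m)² = 2.124e-05 m²
R_1 = (1.77×10^-8)(162)/(2.124e-05) = 0.135 Ω
Seg 2: A = πr² = π(1.4600e-02 m)² = 6.697e-04 m²
R_2 = (1.77×10^-8)(2950)/(6.697e-04) = 0.07797 Ω
Seg 3: A = 234 mm² = 2.340e-04 m²
R_3 = (1.77×10^-8)(1260)/(2.340e-04) = 0.09531 Ω
R_total = R_1 + R_2 + R_3 = 0.308 Ω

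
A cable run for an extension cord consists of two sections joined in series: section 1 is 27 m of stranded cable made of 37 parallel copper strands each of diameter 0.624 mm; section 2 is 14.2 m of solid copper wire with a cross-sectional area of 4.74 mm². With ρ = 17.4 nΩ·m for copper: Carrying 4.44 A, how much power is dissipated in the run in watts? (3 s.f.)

1.85 W

ρ = 17.4 nΩ·m = 1.74×10^-8 Ω·m
Section 1: A_strand = π(3.1200e-04)² = 3.058e-07 m²; R₁ = ρL/(N·A_s) = (1.74×10^-8)(27)/(37×3.058e-07) = 0.04152 Ω
Section 2: A = 4.74 mm² = 4.740e-06 m²
R₂ = (1.74×10^-8)(14.2)/(4.740e-06) = 0.05213 Ω
R = R₁ + R₂ = 0.09365 Ω
P = I²R = (4.44)² × 0.09365 = 1.85 W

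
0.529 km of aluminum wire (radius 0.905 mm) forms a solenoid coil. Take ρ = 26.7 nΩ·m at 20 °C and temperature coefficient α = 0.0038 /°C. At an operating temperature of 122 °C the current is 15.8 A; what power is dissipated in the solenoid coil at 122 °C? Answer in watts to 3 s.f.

1900 W

ρ = 26.7 nΩ·m = 2.67×10^-8 Ω·m
A = πr² = π(9.0500e-04 m)² = 2.573e-06 m²
R₍20₎ = ρL/A = (2.67×10^-8)(529)/(2.573e-06) = 5.489 Ω
R₍122₎ = R₍20₎(1 + αΔT) = 5.489 × (1 + 0.0038×102) = 7.617 Ω
P = I²R = (15.8)² × 7.617 = 1900 W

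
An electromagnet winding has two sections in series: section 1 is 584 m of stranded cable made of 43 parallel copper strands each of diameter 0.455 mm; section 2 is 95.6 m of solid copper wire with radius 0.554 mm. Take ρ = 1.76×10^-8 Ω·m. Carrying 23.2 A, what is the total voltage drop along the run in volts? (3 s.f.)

74.6 V

Section 1: A_strand = π(2.2750e-04)² = 1.626e-07 m²; R₁ = ρL/(N·A_s) = (1.76×10^-8)(584)/(43×1.626e-07) = 1.47 Ω
Section 2: A = πr² = π(5.5400e-04 m)² = 9.642e-07 m²
R₂ = (1.76×10^-8)(95.6)/(9.642e-07) = 1.745 Ω
R = R₁ + R₂ = 3.215 Ω
V = IR = 23.2 × 3.215 = 74.6 V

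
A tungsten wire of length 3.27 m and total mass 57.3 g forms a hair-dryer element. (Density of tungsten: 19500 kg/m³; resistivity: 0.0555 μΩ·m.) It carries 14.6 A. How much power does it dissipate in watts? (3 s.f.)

ρ = 0.0555 μΩ·m = 5.55×10^-8 Ω·m
A = m/(density·L) = 0.0573/(19500×3.27) = 8.9861e-07 m²
R = ρL/A = (5.55×10^-8)(3.27)/(8.9861e-07) = 0.202 Ω
P = I²R = (14.6)² × 0.202 = 43.1 W

43.1 W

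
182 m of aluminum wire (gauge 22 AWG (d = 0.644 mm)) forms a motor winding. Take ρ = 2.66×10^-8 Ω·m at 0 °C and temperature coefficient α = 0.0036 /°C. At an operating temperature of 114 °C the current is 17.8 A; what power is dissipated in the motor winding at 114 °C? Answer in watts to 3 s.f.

A = π(0.644/2 mm)² = π(3.2200e-04 m)² = 3.257e-07 m²
R₍0₎ = ρL/A = (2.66×10^-8)(182)/(3.257e-07) = 14.86 Ω
R₍114₎ = R₍0₎(1 + αΔT) = 14.86 × (1 + 0.0036×114) = 20.96 Ω
P = I²R = (17.8)² × 20.96 = 6640 W

6640 W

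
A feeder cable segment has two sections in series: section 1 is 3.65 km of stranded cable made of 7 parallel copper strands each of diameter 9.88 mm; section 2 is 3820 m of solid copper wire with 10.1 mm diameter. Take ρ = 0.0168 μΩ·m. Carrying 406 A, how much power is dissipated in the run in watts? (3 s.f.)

1.51×10^5 W

ρ = 0.0168 μΩ·m = 1.68×10^-8 Ω·m
Section 1: A_strand = π(4.9400e-03)² = 7.667e-05 m²; R₁ = ρL/(N·A_s) = (1.68×10^-8)(3650)/(7×7.667e-05) = 0.1143 Ω
Section 2: A = π(d/2)² = π(5.0500e-03 m)² = 8.012e-05 m²
R₂ = (1.68×10^-8)(3820)/(8.012e-05) = 0.801 Ω
R = R₁ + R₂ = 0.9153 Ω
P = I²R = (406)² × 0.9153 = 1.51×10^5 W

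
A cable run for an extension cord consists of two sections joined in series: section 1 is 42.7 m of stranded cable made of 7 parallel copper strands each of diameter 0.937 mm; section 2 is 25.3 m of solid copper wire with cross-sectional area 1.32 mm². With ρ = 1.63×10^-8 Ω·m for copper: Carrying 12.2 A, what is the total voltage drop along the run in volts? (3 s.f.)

5.57 V

Section 1: A_strand = π(4.6850e-04)² = 6.896e-07 m²; R₁ = ρL/(N·A_s) = (1.63×10^-8)(42.7)/(7×6.896e-07) = 0.1442 Ω
Section 2: A = 1.32 mm² = 1.320e-06 m²
R₂ = (1.63×10^-8)(25.3)/(1.320e-06) = 0.3124 Ω
R = R₁ + R₂ = 0.4566 Ω
V = IR = 12.2 × 0.4566 = 5.57 V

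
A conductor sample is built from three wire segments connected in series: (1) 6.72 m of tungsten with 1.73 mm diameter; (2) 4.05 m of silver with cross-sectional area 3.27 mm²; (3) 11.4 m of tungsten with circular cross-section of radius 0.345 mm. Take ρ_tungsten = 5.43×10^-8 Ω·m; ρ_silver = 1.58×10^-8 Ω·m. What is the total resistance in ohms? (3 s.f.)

1.83 Ω

Seg 1: A = π(d/2)² = π(8.6500e-04 m)² = 2.351e-06 m²
R_1 = (5.43×10^-8)(6.72)/(2.351e-06) = 0.1552 Ω
Seg 2: A = 3.27 mm² = 3.270e-06 m²
R_2 = (1.58×10^-8)(4.05)/(3.270e-06) = 0.01957 Ω
Seg 3: A = πr² = π(3.4500e-04 m)² = 3.739e-07 m²
R_3 = (5.43×10^-8)(11.4)/(3.739e-07) = 1.655 Ω
R_total = R_1 + R_2 + R_3 = 1.83 Ω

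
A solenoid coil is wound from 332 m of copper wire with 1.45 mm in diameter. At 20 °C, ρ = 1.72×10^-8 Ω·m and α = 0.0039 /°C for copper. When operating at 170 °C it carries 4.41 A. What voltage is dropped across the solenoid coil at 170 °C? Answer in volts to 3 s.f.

A = π(d/2)² = π(7.2500e-04 m)² = 1.651e-06 m²
R₍20₎ = ρL/A = (1.72×10^-8)(332)/(1.651e-06) = 3.458 Ω
R₍170₎ = R₍20₎(1 + αΔT) = 3.458 × (1 + 0.0039×150) = 5.481 Ω
V = IR = 4.41 × 5.481 = 24.2 V

24.2 V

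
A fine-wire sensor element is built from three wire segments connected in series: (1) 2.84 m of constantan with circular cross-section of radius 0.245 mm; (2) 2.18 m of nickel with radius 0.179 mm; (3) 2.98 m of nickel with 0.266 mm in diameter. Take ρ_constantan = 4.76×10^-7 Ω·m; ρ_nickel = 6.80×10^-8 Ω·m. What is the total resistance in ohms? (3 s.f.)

12.3 Ω

Seg 1: A = πr² = π(2.4500e-04 m)² = 1.886e-07 m²
R_1 = (4.76×10^-7)(2.84)/(1.886e-07) = 7.169 Ω
Seg 2: A = πr² = π(1.7900e-04 m)² = 1.007e-07 m²
R_2 = (6.80×10^-8)(2.18)/(1.007e-07) = 1.473 Ω
Seg 3: A = π(d/2)² = π(1.3300e-04 m)² = 5.557e-08 m²
R_3 = (6.80×10^-8)(2.98)/(5.557e-08) = 3.646 Ω
R_total = R_1 + R_2 + R_3 = 12.3 Ω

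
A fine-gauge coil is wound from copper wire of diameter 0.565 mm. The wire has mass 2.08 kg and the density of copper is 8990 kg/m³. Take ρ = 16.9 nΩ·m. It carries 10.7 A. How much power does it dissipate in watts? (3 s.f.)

7120 W

ρ = 16.9 nΩ·m = 1.69×10^-8 Ω·m
A = π(d/2)² = π(2.8250e-04 m)² = 2.5072e-07 m²
L = m/(density·A) = 2.08/(8990×2.5072e-07) = 922.8 m
R = ρL/A = (1.69×10^-8)(922.8)/(2.5072e-07) = 62.2 Ω
P = I²R = (10.7)² × 62.2 = 7120 W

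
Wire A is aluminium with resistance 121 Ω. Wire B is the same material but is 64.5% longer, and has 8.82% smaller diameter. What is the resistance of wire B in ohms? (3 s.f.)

R ∝ L/d², so R_B/R_A = (1 + 64.5/100) × (1 − 8.82/100)⁻²
= 1.645 × 1.203 = 1.979
R_B = 1.979 × 121 = 239 Ω

239 Ω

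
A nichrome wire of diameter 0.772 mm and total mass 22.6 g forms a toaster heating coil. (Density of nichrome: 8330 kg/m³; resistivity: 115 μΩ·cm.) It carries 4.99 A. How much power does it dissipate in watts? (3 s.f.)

355 W

ρ = 115 μΩ·cm = 1.15×10^-6 Ω·m
A = π(d/2)² = π(3.8600e-04 m)² = 4.6808e-07 m²
L = m/(density·A) = 0.0226/(8330×4.6808e-07) = 5.796 m
R = ρL/A = (1.15×10^-6)(5.796)/(4.6808e-07) = 14.24 Ω
P = I²R = (4.99)² × 14.24 = 355 W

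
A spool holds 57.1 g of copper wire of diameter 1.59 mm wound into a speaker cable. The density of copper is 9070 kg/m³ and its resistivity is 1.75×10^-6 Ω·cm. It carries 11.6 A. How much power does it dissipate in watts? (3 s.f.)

3.76 W

ρ = 1.75×10^-6 Ω·cm = 1.75×10^-8 Ω·m
A = π(d/2)² = π(7.9500e-04 m)² = 1.9856e-06 m²
L = m/(density·A) = 0.0571/(9070×1.9856e-06) = 3.171 m
R = ρL/A = (1.75×10^-8)(3.171)/(1.9856e-06) = 0.02794 Ω
P = I²R = (11.6)² × 0.02794 = 3.76 W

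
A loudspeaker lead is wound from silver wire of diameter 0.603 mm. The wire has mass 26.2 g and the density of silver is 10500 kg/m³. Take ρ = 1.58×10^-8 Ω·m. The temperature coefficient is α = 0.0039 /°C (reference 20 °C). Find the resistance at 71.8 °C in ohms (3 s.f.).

A = π(d/2)² = π(3.0150e-04 m)² = 2.8558e-07 m²
L = m/(density·A) = 0.0262/(10500×2.8558e-07) = 8.738 m
R = ρL/A = (1.58×10^-8)(8.738)/(2.8558e-07) = 0.4834 Ω
R(71.8 °C) = 0.4834 × (1 + 0.0039×51.8) = 0.581 Ω

0.581 Ω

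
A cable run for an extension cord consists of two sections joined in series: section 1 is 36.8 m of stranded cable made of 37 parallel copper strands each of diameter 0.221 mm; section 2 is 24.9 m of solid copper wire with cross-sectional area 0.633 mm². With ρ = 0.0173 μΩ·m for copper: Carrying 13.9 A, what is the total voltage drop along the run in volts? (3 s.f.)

ρ = 0.0173 μΩ·m = 1.73×10^-8 Ω·m
Section 1: A_strand = π(1.1050e-04)² = 3.836e-08 m²; R₁ = ρL/(N·A_s) = (1.73×10^-8)(36.8)/(37×3.836e-08) = 0.4486 Ω
Section 2: A = 0.633 mm² = 6.330e-07 m²
R₂ = (1.73×10^-8)(24.9)/(6.330e-07) = 0.6805 Ω
R = R₁ + R₂ = 1.129 Ω
V = IR = 13.9 × 1.129 = 15.7 V

15.7 V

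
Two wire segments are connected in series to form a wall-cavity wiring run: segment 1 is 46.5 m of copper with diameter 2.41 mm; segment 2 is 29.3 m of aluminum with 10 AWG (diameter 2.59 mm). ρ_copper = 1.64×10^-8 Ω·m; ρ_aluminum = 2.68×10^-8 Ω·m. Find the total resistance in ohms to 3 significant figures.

0.316 Ω

Segment 1: A = π(d/2)² = π(1.2050e-03 m)² = 4.562e-06 m²
R₁ = ρL/A = (1.64×10^-8)(46.5)/(4.562e-06) = 0.1672 Ω
Segment 2: A = π(2.59/2 mm)² = π(1.2950e-03 m)² = 5.269e-06 m²
R₂ = (2.68×10^-8)(29.3)/(5.269e-06) = 0.149 Ω
R = R₁ + R₂ = 0.316 Ω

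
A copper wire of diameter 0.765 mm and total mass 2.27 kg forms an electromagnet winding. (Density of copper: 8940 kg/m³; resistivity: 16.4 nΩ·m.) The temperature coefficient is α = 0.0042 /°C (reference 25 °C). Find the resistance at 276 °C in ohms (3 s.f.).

40.5 Ω

ρ = 16.4 nΩ·m = 1.64×10^-8 Ω·m
A = π(d/2)² = π(3.8250e-04 m)² = 4.5963e-07 m²
L = m/(density·A) = 2.27/(8940×4.5963e-07) = 552.4 m
R = ρL/A = (1.64×10^-8)(552.4)/(4.5963e-07) = 19.71 Ω
R(276 °C) = 19.71 × (1 + 0.0042×251) = 40.5 Ω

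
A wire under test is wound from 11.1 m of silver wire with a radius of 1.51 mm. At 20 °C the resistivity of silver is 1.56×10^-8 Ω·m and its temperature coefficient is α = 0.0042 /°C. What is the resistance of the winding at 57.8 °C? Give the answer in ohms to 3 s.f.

A = πr² = π(1.5100e-03 m)² = 7.163e-06 m²
R₍20°C₎ = ρL/A = (1.56×10^-8)(11.1)/(7.163e-06) = 0.02417 Ω
R = R₀(1 + αΔT) = 0.02417(1 + 0.0042×37.8) = 0.0280 Ω

0.0280 Ω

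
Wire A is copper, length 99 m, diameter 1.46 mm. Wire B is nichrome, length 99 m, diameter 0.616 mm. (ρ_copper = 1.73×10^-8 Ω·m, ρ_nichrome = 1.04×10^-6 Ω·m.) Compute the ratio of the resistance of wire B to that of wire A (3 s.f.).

R ∝ ρL/d², so R_B/R_A = (ρ_B/ρ_A) × (d_A/d_B)²
= (1.04×10^-6/1.73×10^-8) × (1.46/0.616)² = 338

338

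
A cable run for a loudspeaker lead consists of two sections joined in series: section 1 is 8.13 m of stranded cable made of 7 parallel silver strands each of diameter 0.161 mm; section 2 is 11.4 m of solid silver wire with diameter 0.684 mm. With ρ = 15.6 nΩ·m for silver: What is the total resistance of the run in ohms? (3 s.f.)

1.37 Ω

ρ = 15.6 nΩ·m = 1.56×10^-8 Ω·m
Section 1: A_strand = π(8.0500e-05)² = 2.036e-08 m²; R₁ = ρL/(N·A_s) = (1.56×10^-8)(8.13)/(7×2.036e-08) = 0.89 Ω
Section 2: A = π(d/2)² = π(3.4200e-04 m)² = 3.675e-07 m²
R₂ = (1.56×10^-8)(11.4)/(3.675e-07) = 0.484 Ω
R = R₁ + R₂ = 1.37 Ω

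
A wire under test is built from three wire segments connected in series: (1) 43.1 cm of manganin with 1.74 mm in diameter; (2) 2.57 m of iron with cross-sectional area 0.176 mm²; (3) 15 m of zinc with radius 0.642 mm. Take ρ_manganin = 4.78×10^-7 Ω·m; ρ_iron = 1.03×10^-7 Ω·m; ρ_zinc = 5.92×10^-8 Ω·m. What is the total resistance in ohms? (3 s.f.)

2.28 Ω

Seg 1: A = π(d/2)² = π(8.7000e-04 m)² = 2.378e-06 m²
R_1 = (4.78×10^-7)(0.431)/(2.378e-06) = 0.08664 Ω
Seg 2: A = 0.176 mm² = 1.760e-07 m²
R_2 = (1.03×10^-7)(2.57)/(1.760e-07) = 1.504 Ω
Seg 3: A = πr² = π(6.4200e-04 m)² = 1.295e-06 m²
R_3 = (5.92×10^-8)(15)/(1.295e-06) = 0.6858 Ω
R_total = R_1 + R_2 + R_3 = 2.28 Ω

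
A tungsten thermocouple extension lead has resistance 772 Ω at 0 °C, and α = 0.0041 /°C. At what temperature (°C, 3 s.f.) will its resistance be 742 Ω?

R = R₀(1 + α(T − T₀)) ⇒ T = T₀ + (R/R₀ − 1)/α
T = 0 + (742/772 − 1)/0.0041 = 0 + (-0.03886)/0.0041 = -9.48 °C

-9.48 °C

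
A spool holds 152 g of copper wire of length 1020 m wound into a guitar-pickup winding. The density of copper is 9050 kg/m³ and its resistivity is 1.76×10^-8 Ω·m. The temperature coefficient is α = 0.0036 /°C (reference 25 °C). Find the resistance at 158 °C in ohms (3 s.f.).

A = m/(density·L) = 0.152/(9050×1020) = 1.6466e-08 m²
R = ρL/A = (1.76×10^-8)(1020)/(1.6466e-08) = 1090 Ω
R(158 °C) = 1090 × (1 + 0.0036×133) = 1610 Ω

1610 Ω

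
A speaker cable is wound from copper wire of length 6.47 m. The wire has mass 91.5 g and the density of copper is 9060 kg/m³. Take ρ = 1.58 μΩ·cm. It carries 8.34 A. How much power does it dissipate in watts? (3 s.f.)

ρ = 1.58 μΩ·cm = 1.58×10^-8 Ω·m
A = m/(density·L) = 0.0915/(9060×6.47) = 1.5609e-06 m²
R = ρL/A = (1.58×10^-8)(6.47)/(1.5609e-06) = 0.06549 Ω
P = I²R = (8.34)² × 0.06549 = 4.56 W

4.56 W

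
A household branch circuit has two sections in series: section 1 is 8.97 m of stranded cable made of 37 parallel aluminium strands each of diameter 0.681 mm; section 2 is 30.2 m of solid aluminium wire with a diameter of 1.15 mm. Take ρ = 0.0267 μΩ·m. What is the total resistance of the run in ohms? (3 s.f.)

0.794 Ω

ρ = 0.0267 μΩ·m = 2.67×10^-8 Ω·m
Section 1: A_strand = π(3.4050e-04)² = 3.642e-07 m²; R₁ = ρL/(N·A_s) = (2.67×10^-8)(8.97)/(37×3.642e-07) = 0.01777 Ω
Section 2: A = π(d/2)² = π(5.7500e-04 m)² = 1.039e-06 m²
R₂ = (2.67×10^-8)(30.2)/(1.039e-06) = 0.7763 Ω
R = R₁ + R₂ = 0.794 Ω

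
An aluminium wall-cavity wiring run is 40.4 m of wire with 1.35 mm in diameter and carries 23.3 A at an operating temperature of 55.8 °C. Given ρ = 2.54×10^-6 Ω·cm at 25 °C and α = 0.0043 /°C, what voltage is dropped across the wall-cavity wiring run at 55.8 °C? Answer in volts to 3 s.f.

ρ = 2.54×10^-6 Ω·cm = 2.54×10^-8 Ω·m
A = π(d/2)² = π(6.7500e-04 m)² = 1.431e-06 m²
R₍25₎ = ρL/A = (2.54×10^-8)(40.4)/(1.431e-06) = 0.7169 Ω
R₍55.8₎ = R₍25₎(1 + αΔT) = 0.7169 × (1 + 0.0043×30.8) = 0.8118 Ω
V = IR = 23.3 × 0.8118 = 18.9 V

18.9 V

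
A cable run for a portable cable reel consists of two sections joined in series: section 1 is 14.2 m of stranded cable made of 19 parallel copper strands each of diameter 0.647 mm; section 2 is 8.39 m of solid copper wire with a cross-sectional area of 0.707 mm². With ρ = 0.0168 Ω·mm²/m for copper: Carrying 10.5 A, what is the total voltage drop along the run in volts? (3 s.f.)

ρ = 0.0168 Ω·mm²/m = 1.68×10^-8 Ω·m
Section 1: A_strand = π(3.2350e-04)² = 3.288e-07 m²; R₁ = ρL/(N·A_s) = (1.68×10^-8)(14.2)/(19×3.288e-07) = 0.03819 Ω
Section 2: A = 0.707 mm² = 7.070e-07 m²
R₂ = (1.68×10^-8)(8.39)/(7.070e-07) = 0.1994 Ω
R = R₁ + R₂ = 0.2376 Ω
V = IR = 10.5 × 0.2376 = 2.49 V

2.49 V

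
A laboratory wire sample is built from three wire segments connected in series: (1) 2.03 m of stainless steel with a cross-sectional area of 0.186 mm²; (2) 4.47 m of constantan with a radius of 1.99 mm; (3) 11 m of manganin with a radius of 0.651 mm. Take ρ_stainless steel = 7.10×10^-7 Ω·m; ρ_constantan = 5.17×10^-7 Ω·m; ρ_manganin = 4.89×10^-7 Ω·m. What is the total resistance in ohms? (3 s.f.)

12.0 Ω

Seg 1: A = 0.186 mm² = 1.860e-07 m²
R_1 = (7.10×10^-7)(2.03)/(1.860e-07) = 7.749 Ω
Seg 2: A = πr² = π(1.9900e-03 m)² = 1.244e-05 m²
R_2 = (5.17×10^-7)(4.47)/(1.244e-05) = 0.1858 Ω
Seg 3: A = πr² = π(6.5100e-04 m)² = 1.331e-06 m²
R_3 = (4.89×10^-7)(11)/(1.331e-06) = 4.04 Ω
R_total = R_1 + R_2 + R_3 = 12.0 Ω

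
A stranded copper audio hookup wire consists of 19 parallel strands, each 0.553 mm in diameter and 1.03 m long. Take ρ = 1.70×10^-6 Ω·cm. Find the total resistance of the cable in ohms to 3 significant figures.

ρ = 1.70×10^-6 Ω·cm = 1.70×10^-8 Ω·m
A_strand = π(2.7650e-04 m)² = 2.402e-07 m²
R_strand = ρL/A = (1.70×10^-8)(1.03)/(2.402e-07) = 0.0729 Ω
R_total = R_strand/N = 0.0729/19 = 0.00384 Ω

0.00384 Ω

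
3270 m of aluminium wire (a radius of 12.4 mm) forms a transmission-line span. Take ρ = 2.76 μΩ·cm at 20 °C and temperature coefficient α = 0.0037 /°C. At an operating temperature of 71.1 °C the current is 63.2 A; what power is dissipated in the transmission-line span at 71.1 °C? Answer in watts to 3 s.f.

ρ = 2.76 μΩ·cm = 2.76×10^-8 Ω·m
A = πr² = π(1.2400e-02 m)² = 4.831e-04 m²
R₍20₎ = ρL/A = (2.76×10^-8)(3270)/(4.831e-04) = 0.1868 Ω
R₍71.1₎ = R₍20₎(1 + αΔT) = 0.1868 × (1 + 0.0037×51.1) = 0.2222 Ω
P = I²R = (63.2)² × 0.2222 = 887 W

887 W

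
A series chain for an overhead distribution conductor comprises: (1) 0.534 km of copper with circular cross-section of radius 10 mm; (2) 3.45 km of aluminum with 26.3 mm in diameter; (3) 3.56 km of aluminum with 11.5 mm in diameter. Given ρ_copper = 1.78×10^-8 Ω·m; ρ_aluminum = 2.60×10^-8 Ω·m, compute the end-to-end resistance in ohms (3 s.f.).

1.09 Ω

Seg 1: A = πr² = π(1.0000e-02 m)² = 3.142e-04 m²
R_1 = (1.78×10^-8)(534)/(3.142e-04) = 0.03026 Ω
Seg 2: A = π(d/2)² = π(1.3150e-02 m)² = 5.433e-04 m²
R_2 = (2.60×10^-8)(3450)/(5.433e-04) = 0.1651 Ω
Seg 3: A = π(d/2)² = π(5.7500e-03 m)² = 1.039e-04 m²
R_3 = (2.60×10^-8)(3560)/(1.039e-04) = 0.8911 Ω
R_total = R_1 + R_2 + R_3 = 1.09 Ω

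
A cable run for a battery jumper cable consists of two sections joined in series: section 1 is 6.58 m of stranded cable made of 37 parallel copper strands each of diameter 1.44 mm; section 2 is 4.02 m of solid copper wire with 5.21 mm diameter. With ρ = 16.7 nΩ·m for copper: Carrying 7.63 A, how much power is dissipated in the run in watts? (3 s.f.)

ρ = 16.7 nΩ·m = 1.67×10^-8 Ω·m
Section 1: A_strand = π(7.2000e-04)² = 1.629e-06 m²; R₁ = ρL/(N·A_s) = (1.67×10^-8)(6.58)/(37×1.629e-06) = 0.001824 Ω
Section 2: A = π(d/2)² = π(2.6050e-03 m)² = 2.132e-05 m²
R₂ = (1.67×10^-8)(4.02)/(2.132e-05) = 0.003149 Ω
R = R₁ + R₂ = 0.004973 Ω
P = I²R = (7.63)² × 0.004973 = 0.289 W

0.289 W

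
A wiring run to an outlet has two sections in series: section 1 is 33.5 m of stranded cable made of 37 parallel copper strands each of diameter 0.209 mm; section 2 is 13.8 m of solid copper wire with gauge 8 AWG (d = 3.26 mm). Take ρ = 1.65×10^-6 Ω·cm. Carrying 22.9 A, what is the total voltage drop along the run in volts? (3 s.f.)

ρ = 1.65×10^-6 Ω·cm = 1.65×10^-8 Ω·m
Section 1: A_strand = π(1.0450e-04)² = 3.431e-08 m²; R₁ = ρL/(N·A_s) = (1.65×10^-8)(33.5)/(37×3.431e-08) = 0.4355 Ω
Section 2: A = π(3.26/2 mm)² = π(1.6300e-03 m)² = 8.347e-06 m²
R₂ = (1.65×10^-8)(13.8)/(8.347e-06) = 0.02728 Ω
R = R₁ + R₂ = 0.4627 Ω
V = IR = 22.9 × 0.4627 = 10.6 V

10.6 V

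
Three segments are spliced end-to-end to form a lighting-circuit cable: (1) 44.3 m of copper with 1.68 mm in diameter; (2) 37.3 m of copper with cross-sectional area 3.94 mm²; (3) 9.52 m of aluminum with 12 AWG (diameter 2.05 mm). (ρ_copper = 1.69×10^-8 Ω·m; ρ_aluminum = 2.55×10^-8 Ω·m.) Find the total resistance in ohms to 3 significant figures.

0.571 Ω

Seg 1: A = π(d/2)² = π(8.4000e-04 m)² = 2.217e-06 m²
R_1 = (1.69×10^-8)(44.3)/(2.217e-06) = 0.3377 Ω
Seg 2: A = 3.94 mm² = 3.940e-06 m²
R_2 = (1.69×10^-8)(37.3)/(3.940e-06) = 0.16 Ω
Seg 3: A = π(2.05/2 mm)² = π(1.0250e-03 m)² = 3.301e-06 m²
R_3 = (2.55×10^-8)(9.52)/(3.301e-06) = 0.07355 Ω
R_total = R_1 + R_2 + R_3 = 0.571 Ω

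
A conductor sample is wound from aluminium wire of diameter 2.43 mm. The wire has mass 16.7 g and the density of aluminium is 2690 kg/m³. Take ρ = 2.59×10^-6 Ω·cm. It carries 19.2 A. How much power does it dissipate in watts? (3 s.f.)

ρ = 2.59×10^-6 Ω·cm = 2.59×10^-8 Ω·m
A = π(d/2)² = π(1.2150e-03 m)² = 4.6377e-06 m²
L = m/(density·A) = 0.0167/(2690×4.6377e-06) = 1.339 m
R = ρL/A = (2.59×10^-8)(1.339)/(4.6377e-06) = 0.007476 Ω
P = I²R = (19.2)² × 0.007476 = 2.76 W

2.76 W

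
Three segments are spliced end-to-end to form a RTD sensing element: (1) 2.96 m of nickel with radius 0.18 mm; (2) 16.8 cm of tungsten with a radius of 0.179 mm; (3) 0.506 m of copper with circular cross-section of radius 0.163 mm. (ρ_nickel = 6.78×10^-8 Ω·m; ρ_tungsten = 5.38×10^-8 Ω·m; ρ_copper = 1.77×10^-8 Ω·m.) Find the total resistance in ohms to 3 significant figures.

2.17 Ω

Seg 1: A = πr² = π(1.8000e-04 m)² = 1.018e-07 m²
R_1 = (6.78×10^-8)(2.96)/(1.018e-07) = 1.972 Ω
Seg 2: A = πr² = π(1.7900e-04 m)² = 1.007e-07 m²
R_2 = (5.38×10^-8)(0.168)/(1.007e-07) = 0.08979 Ω
Seg 3: A = πr² = π(1.6300e-04 m)² = 8.347e-08 m²
R_3 = (1.77×10^-8)(0.506)/(8.347e-08) = 0.1073 Ω
R_total = R_1 + R_2 + R_3 = 2.17 Ω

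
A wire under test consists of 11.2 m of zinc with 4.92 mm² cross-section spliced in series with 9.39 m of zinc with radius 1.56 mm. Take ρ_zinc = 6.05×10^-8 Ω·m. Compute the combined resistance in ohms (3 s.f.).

Segment 1: A = 4.92 mm² = 4.920e-06 m²
R₁ = ρL/A = (6.05×10^-8)(11.2)/(4.920e-06) = 0.1377 Ω
Segment 2: A = πr² = π(1.5600e-03 m)² = 7.645e-06 m²
R₂ = (6.05×10^-8)(9.39)/(7.645e-06) = 0.07431 Ω
R = R₁ + R₂ = 0.212 Ω

0.212 Ω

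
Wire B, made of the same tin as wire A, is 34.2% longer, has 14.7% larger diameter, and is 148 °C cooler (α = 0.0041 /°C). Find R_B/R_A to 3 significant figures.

R ∝ ρL/d² with ρ ∝ (1+αΔT), so R_B/R_A = (1 + 34.2/100) × (1 + 14.7/100)⁻² × (1 − 0.0041×148)
= 1.342 × 0.7601 × 0.3932 = 0.401

0.401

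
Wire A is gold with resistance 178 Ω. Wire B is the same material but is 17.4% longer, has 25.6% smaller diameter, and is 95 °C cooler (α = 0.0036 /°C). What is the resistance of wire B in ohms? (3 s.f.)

R ∝ ρL/d² with ρ ∝ (1+αΔT), so R_B/R_A = (1 + 17.4/100) × (1 − 25.6/100)⁻² × (1 − 0.0036×95)
= 1.174 × 1.807 × 0.658 = 1.396
R_B = 1.396 × 178 = 248 Ω

248 Ω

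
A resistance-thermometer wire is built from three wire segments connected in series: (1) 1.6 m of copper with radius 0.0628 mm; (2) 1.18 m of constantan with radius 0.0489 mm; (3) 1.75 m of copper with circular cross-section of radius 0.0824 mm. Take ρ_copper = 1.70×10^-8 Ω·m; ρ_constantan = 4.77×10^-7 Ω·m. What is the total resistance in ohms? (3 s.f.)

Seg 1: A = πr² = π(6.2800e-05 m)² = 1.239e-08 m²
R_1 = (1.70×10^-8)(1.6)/(1.239e-08) = 2.195 Ω
Seg 2: A = πr² = π(4.8900e-05 m)² = 7.512e-09 m²
R_2 = (4.77×10^-7)(1.18)/(7.512e-09) = 74.93 Ω
Seg 3: A = πr² = π(8.2400e-05 m)² = 2.133e-08 m²
R_3 = (1.70×10^-8)(1.75)/(2.133e-08) = 1.395 Ω
R_total = R_1 + R_2 + R_3 = 78.5 Ω

78.5 Ω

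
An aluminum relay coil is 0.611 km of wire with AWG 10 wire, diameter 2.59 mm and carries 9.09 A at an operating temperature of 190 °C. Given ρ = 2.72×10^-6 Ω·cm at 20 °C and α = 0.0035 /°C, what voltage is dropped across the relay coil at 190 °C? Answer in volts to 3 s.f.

45.7 V

ρ = 2.72×10^-6 Ω·cm = 2.72×10^-8 Ω·m
A = π(2.59/2 mm)² = π(1.2950e-03 m)² = 5.269e-06 m²
R₍20₎ = ρL/A = (2.72×10^-8)(611)/(5.269e-06) = 3.154 Ω
R₍190₎ = R₍20₎(1 + αΔT) = 3.154 × (1 + 0.0035×170) = 5.031 Ω
V = IR = 9.09 × 5.031 = 45.7 V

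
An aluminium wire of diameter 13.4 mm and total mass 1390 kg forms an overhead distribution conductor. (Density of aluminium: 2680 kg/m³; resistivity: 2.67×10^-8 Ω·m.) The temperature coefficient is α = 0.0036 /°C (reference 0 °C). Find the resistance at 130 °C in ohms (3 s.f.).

1.02 Ω

A = π(d/2)² = π(6.7000e-03 m)² = 1.4103e-04 m²
L = m/(density·A) = 1390/(2680×1.4103e-04) = 3678 m
R = ρL/A = (2.67×10^-8)(3678)/(1.4103e-04) = 0.6963 Ω
R(130 °C) = 0.6963 × (1 + 0.0036×130) = 1.02 Ω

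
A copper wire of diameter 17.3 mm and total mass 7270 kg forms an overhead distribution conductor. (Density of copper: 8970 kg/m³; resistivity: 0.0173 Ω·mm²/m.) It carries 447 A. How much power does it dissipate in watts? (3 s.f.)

50700 W

ρ = 0.0173 Ω·mm²/m = 1.73×10^-8 Ω·m
A = π(d/2)² = π(8.6500e-03 m)² = 2.3506e-04 m²
L = m/(density·A) = 7270/(8970×2.3506e-04) = 3448 m
R = ρL/A = (1.73×10^-8)(3448)/(2.3506e-04) = 0.2538 Ω
P = I²R = (447)² × 0.2538 = 50700 W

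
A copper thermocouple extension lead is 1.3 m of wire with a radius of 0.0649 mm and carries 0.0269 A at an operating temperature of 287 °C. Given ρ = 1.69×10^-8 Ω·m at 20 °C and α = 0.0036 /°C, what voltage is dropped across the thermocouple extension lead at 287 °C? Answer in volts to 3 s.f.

0.0876 V

A = πr² = π(6.4900e-05 m)² = 1.323e-08 m²
R₍20₎ = ρL/A = (1.69×10^-8)(1.3)/(1.323e-08) = 1.66 Ω
R₍287₎ = R₍20₎(1 + αΔT) = 1.66 × (1 + 0.0036×267) = 3.256 Ω
V = IR = 0.0269 × 3.256 = 0.0876 V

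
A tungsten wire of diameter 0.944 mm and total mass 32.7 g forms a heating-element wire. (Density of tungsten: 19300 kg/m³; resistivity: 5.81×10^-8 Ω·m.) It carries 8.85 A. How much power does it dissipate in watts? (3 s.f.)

A = π(d/2)² = π(4.7200e-04 m)² = 6.9990e-07 m²
L = m/(density·A) = 0.0327/(19300×6.9990e-07) = 2.421 m
R = ρL/A = (5.81×10^-8)(2.421)/(6.9990e-07) = 0.201 Ω
P = I²R = (8.85)² × 0.201 = 15.7 W

15.7 W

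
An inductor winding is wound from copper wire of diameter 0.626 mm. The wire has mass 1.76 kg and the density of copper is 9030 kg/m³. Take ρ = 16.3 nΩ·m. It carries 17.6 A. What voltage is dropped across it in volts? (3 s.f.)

590 V

ρ = 16.3 nΩ·m = 1.63×10^-8 Ω·m
A = π(d/2)² = π(3.1300e-04 m)² = 3.0778e-07 m²
L = m/(density·A) = 1.76/(9030×3.0778e-07) = 633.3 m
R = ρL/A = (1.63×10^-8)(633.3)/(3.0778e-07) = 33.54 Ω
V = IR = 17.6 × 33.54 = 590 V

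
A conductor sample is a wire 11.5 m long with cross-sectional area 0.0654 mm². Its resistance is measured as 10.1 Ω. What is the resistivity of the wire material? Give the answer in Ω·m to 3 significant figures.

A = 0.0654 mm² = 6.540e-08 m²
ρ = RA/L = (10.1)(6.540e-08)/(11.5) = 5.74×10^-8 Ω·m

5.74×10^-8 Ω·m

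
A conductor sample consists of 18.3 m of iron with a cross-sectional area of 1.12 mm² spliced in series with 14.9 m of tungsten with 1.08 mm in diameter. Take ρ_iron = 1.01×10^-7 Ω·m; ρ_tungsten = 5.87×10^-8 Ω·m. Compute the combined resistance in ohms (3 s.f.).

Segment 1: A = 1.12 mm² = 1.120e-06 m²
R₁ = ρL/A = (1.01×10^-7)(18.3)/(1.120e-06) = 1.65 Ω
Segment 2: A = π(d/2)² = π(5.4000e-04 m)² = 9.161e-07 m²
R₂ = (5.87×10^-8)(14.9)/(9.161e-07) = 0.9547 Ω
R = R₁ + R₂ = 2.61 Ω

2.61 Ω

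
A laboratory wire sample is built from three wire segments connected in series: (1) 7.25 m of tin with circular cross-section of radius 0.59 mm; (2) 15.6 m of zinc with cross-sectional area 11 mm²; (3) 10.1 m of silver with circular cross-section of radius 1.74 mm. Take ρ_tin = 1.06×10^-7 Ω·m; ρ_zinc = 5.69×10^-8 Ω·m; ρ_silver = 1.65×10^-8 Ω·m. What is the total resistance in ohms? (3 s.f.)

Seg 1: A = πr² = π(5.9000e-04 m)² = 1.094e-06 m²
R_1 = (1.06×10^-7)(7.25)/(1.094e-06) = 0.7027 Ω
Seg 2: A = 11 mm² = 1.100e-05 m²
R_2 = (5.69×10^-8)(15.6)/(1.100e-05) = 0.08069 Ω
Seg 3: A = πr² = π(1.7400e-03 m)² = 9.511e-06 m²
R_3 = (1.65×10^-8)(10.1)/(9.511e-06) = 0.01752 Ω
R_total = R_1 + R_2 + R_3 = 0.801 Ω

0.801 Ω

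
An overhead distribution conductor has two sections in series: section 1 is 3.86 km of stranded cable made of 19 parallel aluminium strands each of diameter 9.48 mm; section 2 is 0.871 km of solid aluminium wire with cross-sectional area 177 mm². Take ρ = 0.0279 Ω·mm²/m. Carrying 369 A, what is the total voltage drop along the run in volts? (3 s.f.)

ρ = 0.0279 Ω·mm²/m = 2.79×10^-8 Ω·m
Section 1: A_strand = π(4.7400e-03)² = 7.058e-05 m²; R₁ = ρL/(N·A_s) = (2.79×10^-8)(3860)/(19×7.058e-05) = 0.0803 Ω
Section 2: A = 177 mm² = 1.770e-04 m²
R₂ = (2.79×10^-8)(871)/(1.770e-04) = 0.1373 Ω
R = R₁ + R₂ = 0.2176 Ω
V = IR = 369 × 0.2176 = 80.3 V

80.3 V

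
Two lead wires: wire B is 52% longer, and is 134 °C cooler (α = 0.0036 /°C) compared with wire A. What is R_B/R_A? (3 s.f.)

R ∝ ρL/d² with ρ ∝ (1+αΔT), so R_B/R_A = (1 + 52/100) × (1 − 0.0036×134)
= 1.52 × 0.5176 = 0.787

0.787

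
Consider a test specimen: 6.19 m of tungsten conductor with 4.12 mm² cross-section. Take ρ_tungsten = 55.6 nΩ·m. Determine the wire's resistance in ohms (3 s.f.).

0.0835 Ω

ρ = 55.6 nΩ·m = 5.56×10^-8 Ω·m
A = 4.12 mm² = 4.120e-06 m²
R = ρL/A = (5.56×10^-8)(6.19 m)/(4.120e-06 m²) = 0.0835 Ω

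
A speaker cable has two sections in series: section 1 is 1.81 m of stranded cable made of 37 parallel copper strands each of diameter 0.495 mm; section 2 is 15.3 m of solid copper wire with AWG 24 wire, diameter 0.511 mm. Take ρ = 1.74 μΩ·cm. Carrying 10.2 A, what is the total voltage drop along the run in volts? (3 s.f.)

13.3 V

ρ = 1.74 μΩ·cm = 1.74×10^-8 Ω·m
Section 1: A_strand = π(2.4750e-04)² = 1.924e-07 m²; R₁ = ρL/(N·A_s) = (1.74×10^-8)(1.81)/(37×1.924e-07) = 0.004423 Ω
Section 2: A = π(0.511/2 mm)² = π(2.5550e-04 m)² = 2.051e-07 m²
R₂ = (1.74×10^-8)(15.3)/(2.051e-07) = 1.298 Ω
R = R₁ + R₂ = 1.303 Ω
V = IR = 10.2 × 1.303 = 13.3 V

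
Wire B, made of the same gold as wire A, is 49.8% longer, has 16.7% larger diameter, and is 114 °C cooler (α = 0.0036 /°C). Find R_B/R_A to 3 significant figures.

0.649

R ∝ ρL/d² with ρ ∝ (1+αΔT), so R_B/R_A = (1 + 49.8/100) × (1 + 16.7/100)⁻² × (1 − 0.0036×114)
= 1.498 × 0.7343 × 0.5896 = 0.649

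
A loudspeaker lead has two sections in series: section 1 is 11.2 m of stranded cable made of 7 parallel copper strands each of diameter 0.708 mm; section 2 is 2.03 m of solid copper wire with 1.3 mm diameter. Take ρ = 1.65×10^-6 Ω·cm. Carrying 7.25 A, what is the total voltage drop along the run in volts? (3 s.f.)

0.669 V

ρ = 1.65×10^-6 Ω·cm = 1.65×10^-8 Ω·m
Section 1: A_strand = π(3.5400e-04)² = 3.937e-07 m²; R₁ = ρL/(N·A_s) = (1.65×10^-8)(11.2)/(7×3.937e-07) = 0.06706 Ω
Section 2: A = π(d/2)² = π(6.5000e-04 m)² = 1.327e-06 m²
R₂ = (1.65×10^-8)(2.03)/(1.327e-06) = 0.02524 Ω
R = R₁ + R₂ = 0.09229 Ω
V = IR = 7.25 × 0.09229 = 0.669 V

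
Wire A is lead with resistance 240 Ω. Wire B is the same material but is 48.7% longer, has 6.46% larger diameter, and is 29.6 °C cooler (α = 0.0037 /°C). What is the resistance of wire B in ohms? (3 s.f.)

280 Ω

R ∝ ρL/d² with ρ ∝ (1+αΔT), so R_B/R_A = (1 + 48.7/100) × (1 + 6.46/100)⁻² × (1 − 0.0037×29.6)
= 1.487 × 0.8823 × 0.8905 = 1.168
R_B = 1.168 × 240 = 280 Ω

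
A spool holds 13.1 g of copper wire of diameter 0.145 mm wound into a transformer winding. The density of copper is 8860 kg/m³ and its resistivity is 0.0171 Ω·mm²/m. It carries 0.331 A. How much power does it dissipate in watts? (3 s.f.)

ρ = 0.0171 Ω·mm²/m = 1.71×10^-8 Ω·m
A = π(d/2)² = π(7.2500e-05 m)² = 1.6513e-08 m²
L = m/(density·A) = 0.0131/(8860×1.6513e-08) = 89.54 m
R = ρL/A = (1.71×10^-8)(89.54)/(1.6513e-08) = 92.72 Ω
P = I²R = (0.331)² × 92.72 = 10.2 W

10.2 W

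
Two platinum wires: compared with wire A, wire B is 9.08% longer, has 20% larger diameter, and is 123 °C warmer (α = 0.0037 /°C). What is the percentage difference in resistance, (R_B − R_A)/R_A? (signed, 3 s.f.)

10.2%

R ∝ ρL/d² with ρ ∝ (1+αΔT), so R_B/R_A = (1 + 9.08/100) × (1 + 20/100)⁻² × (1 + 0.0037×123)
= 1.091 × 0.6944 × 1.455 = 1.102
(R_B − R_A)/R_A = 1.102 − 1 = 10.2%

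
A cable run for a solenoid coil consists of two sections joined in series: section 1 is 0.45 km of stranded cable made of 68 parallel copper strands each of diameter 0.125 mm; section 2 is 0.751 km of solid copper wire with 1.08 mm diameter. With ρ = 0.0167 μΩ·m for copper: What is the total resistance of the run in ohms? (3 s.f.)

22.7 Ω

ρ = 0.0167 μΩ·m = 1.67×10^-8 Ω·m
Section 1: A_strand = π(6.2500e-05)² = 1.227e-08 m²; R₁ = ρL/(N·A_s) = (1.67×10^-8)(450)/(68×1.227e-08) = 9.006 Ω
Section 2: A = π(d/2)² = π(5.4000e-04 m)² = 9.161e-07 m²
R₂ = (1.67×10^-8)(751)/(9.161e-07) = 13.69 Ω
R = R₁ + R₂ = 22.7 Ω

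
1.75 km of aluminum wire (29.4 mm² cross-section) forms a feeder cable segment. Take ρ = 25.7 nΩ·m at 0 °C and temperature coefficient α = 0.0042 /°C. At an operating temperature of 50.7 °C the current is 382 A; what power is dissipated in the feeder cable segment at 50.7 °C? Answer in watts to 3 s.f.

2.71×10^5 W

ρ = 25.7 nΩ·m = 2.57×10^-8 Ω·m
A = 29.4 mm² = 2.940e-05 m²
R₍0₎ = ρL/A = (2.57×10^-8)(1750)/(2.940e-05) = 1.53 Ω
R₍50.7₎ = R₍0₎(1 + αΔT) = 1.53 × (1 + 0.0042×50.7) = 1.856 Ω
P = I²R = (382)² × 1.856 = 2.71×10^5 W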